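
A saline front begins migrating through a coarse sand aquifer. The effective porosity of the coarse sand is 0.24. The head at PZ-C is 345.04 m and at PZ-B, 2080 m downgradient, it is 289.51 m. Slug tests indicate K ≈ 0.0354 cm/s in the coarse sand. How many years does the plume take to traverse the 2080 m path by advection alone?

Convert K: 0.0354 cm/s × 864 = 30.59 m/day.
Hydraulic gradient i = (345.04 − 289.51) / 2080 = 55.53 / 2080 = 0.02670.
Darcy flux q = K · i = 30.59 × 0.02670 = 0.8165 m/day.
Seepage velocity v = q / n_e = 0.8165 / 0.24 = 3.402 m/day.
Travel time t = L / v = 2080 / 3.402 = 611.4 days = 1.674 years.

1.67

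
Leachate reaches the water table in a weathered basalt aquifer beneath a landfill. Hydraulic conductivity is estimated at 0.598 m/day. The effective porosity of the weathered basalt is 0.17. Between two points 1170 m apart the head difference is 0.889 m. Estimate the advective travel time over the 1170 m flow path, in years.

Hydraulic gradient i = Δh / L = 0.889 / 1170 = 0.0007598.
Darcy flux q = K · i = 0.5980 × 0.0007598 = 0.0004544 m/day.
Seepage velocity v = q / n_e = 0.0004544 / 0.17 = 0.002673 m/day.
Travel time t = L / v = 1170 / 0.002673 = 4.377e+05 days = 1198 years.

1200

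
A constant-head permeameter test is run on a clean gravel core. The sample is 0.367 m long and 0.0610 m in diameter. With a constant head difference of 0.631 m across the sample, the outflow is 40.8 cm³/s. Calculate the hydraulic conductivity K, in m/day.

Cross-sectional area A = π·(d/2)² = π × (0.0610/2)² = 0.002922 m².
Convert discharge: 40.8 cm³/s = 4.080e-05 m³/s.
Darcy's law rearranged: K = Q·L / (A·Δh) = 4.080e-05 × 0.367 / (0.002922 × 0.631) = 0.008120 m/s = 701.6 m/day.

702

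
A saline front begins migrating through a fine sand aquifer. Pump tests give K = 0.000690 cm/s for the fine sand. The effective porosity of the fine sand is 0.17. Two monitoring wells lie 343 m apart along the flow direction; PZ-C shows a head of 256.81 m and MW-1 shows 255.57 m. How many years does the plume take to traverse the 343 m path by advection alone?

74.1

Convert K: 0.000690 cm/s × 864 = 0.5962 m/day.
Hydraulic gradient i = (256.81 − 255.57) / 343 = 1.24 / 343 = 0.003615.
Darcy flux q = K · i = 0.5962 × 0.003615 = 0.002155 m/day.
Seepage velocity v = q / n_e = 0.002155 / 0.17 = 0.01268 m/day.
Travel time t = L / v = 343 / 0.01268 = 27055 days = 74.07 years.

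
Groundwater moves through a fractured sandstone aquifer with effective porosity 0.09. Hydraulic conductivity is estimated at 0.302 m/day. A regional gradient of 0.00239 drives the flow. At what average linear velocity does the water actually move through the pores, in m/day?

Hydraulic gradient i = 0.00239.
Darcy flux q = K · i = 0.3020 × 0.002390 = 0.0007218 m/day.
Seepage velocity v = q / n_e = 0.0007218 / 0.09 = 0.008020 m/day.

0.00802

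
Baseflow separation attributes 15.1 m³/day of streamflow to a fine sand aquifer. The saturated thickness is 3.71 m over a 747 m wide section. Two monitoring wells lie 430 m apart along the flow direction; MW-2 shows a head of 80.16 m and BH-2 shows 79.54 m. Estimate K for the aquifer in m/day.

Cross-sectional area A = 747 × 3.71 = 2771 m².
Hydraulic gradient i = (80.16 − 79.54) / 430 = 0.62 / 430 = 0.001442.
From Q = K·A·i, K = Q / (A·i) = 15.1 / (2771 × 0.001442) = 3.779 m/day.

3.78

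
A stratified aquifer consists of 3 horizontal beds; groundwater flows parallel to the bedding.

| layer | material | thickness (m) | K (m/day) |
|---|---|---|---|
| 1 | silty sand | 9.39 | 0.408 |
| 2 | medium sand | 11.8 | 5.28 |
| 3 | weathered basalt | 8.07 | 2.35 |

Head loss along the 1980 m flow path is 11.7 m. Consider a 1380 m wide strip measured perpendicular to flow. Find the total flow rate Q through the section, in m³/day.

Flow is parallel to layering, so each bed carries its own Darcy discharge and the transmissivities add.
Σ(K_i·b_i) = 0.408×9.39 + 5.28×11.8 + 2.35×8.07 = 85.10 m²/day.
Hydraulic gradient i = Δh / L = 11.7 / 1980 = 0.005909.
Q = Σ(K_i·b_i) · W · i = 85.10 × 1380 × 0.005909 = 693.9 m³/day.

694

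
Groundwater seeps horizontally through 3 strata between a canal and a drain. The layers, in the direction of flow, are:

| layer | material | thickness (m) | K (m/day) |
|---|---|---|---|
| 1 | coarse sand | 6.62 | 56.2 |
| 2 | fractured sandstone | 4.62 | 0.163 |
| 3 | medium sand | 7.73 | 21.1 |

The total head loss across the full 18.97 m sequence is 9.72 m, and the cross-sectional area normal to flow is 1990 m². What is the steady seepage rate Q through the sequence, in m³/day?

671

Flow is perpendicular to layering, so the layers act in series and the equivalent K is the thickness-weighted harmonic mean.
Total thickness L = 6.62 + 4.62 + 7.73 = 18.97 m.
Σ(b_i/K_i) = 6.62/56.2 + 4.62/0.163 + 7.73/21.1 = 28.83 d.
K_eq = L / Σ(b_i/K_i) = 18.97 / 28.83 = 0.6580 m/day.
Q = K_eq · A · (Δh/L) = 0.6580 × 1990 × (9.72/18.97) = 671.0 m³/day.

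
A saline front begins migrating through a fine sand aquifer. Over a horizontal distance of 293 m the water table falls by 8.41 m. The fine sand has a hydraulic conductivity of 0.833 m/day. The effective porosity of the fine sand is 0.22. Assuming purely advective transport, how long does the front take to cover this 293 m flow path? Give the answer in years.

7.38

Hydraulic gradient i = Δh / L = 8.41 / 293 = 0.02870.
Darcy flux q = K · i = 0.8330 × 0.02870 = 0.02391 m/day.
Seepage velocity v = q / n_e = 0.02391 / 0.22 = 0.1087 m/day.
Travel time t = L / v = 293 / 0.1087 = 2696 days = 7.381 years.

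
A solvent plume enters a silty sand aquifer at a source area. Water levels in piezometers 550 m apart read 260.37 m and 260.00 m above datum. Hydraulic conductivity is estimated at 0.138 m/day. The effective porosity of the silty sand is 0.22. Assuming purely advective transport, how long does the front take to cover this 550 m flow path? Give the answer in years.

3570

Hydraulic gradient i = (260.37 − 260.00) / 550 = 0.37 / 550 = 0.0006727.
Darcy flux q = K · i = 0.1380 × 0.0006727 = 9.284e-05 m/day.
Seepage velocity v = q / n_e = 9.284e-05 / 0.22 = 0.0004220 m/day.
Travel time t = L / v = 550 / 0.0004220 = 1.303e+06 days = 3568 years.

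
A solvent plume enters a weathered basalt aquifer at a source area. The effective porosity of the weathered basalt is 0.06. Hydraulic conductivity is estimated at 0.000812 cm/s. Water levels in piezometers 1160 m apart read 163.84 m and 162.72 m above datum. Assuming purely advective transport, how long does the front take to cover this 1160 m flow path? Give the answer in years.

Convert K: 0.000812 cm/s × 864 = 0.7016 m/day.
Hydraulic gradient i = (163.84 − 162.72) / 1160 = 1.12 / 1160 = 0.0009655.
Darcy flux q = K · i = 0.7016 × 0.0009655 = 0.0006774 m/day.
Seepage velocity v = q / n_e = 0.0006774 / 0.06 = 0.01129 m/day.
Travel time t = L / v = 1160 / 0.01129 = 1.027e+05 days = 281.3 years.

281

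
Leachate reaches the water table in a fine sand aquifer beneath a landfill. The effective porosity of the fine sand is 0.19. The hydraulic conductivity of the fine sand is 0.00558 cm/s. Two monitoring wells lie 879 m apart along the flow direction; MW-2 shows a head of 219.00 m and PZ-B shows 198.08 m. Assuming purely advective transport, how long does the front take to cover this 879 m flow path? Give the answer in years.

Convert K: 0.00558 cm/s × 864 = 4.821 m/day.
Hydraulic gradient i = (219.00 − 198.08) / 879 = 20.92 / 879 = 0.02380.
Darcy flux q = K · i = 4.821 × 0.02380 = 0.1147 m/day.
Seepage velocity v = q / n_e = 0.1147 / 0.19 = 0.6039 m/day.
Travel time t = L / v = 879 / 0.6039 = 1456 days = 3.985 years.

3.99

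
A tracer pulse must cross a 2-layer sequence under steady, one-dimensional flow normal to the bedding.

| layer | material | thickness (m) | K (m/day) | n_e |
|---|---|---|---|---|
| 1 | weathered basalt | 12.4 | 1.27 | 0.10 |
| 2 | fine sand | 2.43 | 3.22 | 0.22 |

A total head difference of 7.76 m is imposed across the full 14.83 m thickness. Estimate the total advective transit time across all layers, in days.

With flow normal to the layers, continuity requires the same specific discharge q through every layer.
Σ(b_i/K_i) = 12.4/1.27 + 2.43/3.22 = 10.52 d.
q = Δh / Σ(b_i/K_i) = 7.76 / 10.52 = 0.7378 m/day.
In each layer the seepage velocity is v_i = q/n_i, so the layer transit time is t_i = b_i·n_i / q:
  layer 1 (weathered basalt): t_1 = 12.4 × 0.10 / 0.7378 = 1.681 d
  layer 2 (fine sand): t_2 = 2.43 × 0.22 / 0.7378 = 0.7246 d
Total t = Σ t_i = 2.405 days.

2.41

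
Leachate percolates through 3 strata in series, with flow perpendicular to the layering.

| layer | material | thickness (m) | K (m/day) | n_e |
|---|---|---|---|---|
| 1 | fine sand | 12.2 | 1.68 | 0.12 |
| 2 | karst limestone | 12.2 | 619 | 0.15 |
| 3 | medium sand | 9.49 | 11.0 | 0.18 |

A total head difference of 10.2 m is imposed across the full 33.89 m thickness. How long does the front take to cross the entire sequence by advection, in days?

3.99

With flow normal to the layers, continuity requires the same specific discharge q through every layer.
Σ(b_i/K_i) = 12.2/1.68 + 12.2/619 + 9.49/11.0 = 8.144 d.
q = Δh / Σ(b_i/K_i) = 10.2 / 8.144 = 1.252 m/day.
In each layer the seepage velocity is v_i = q/n_i, so the layer transit time is t_i = b_i·n_i / q:
  layer 1 (fine sand): t_1 = 12.2 × 0.12 / 1.252 = 1.169 d
  layer 2 (karst limestone): t_2 = 12.2 × 0.15 / 1.252 = 1.461 d
  layer 3 (medium sand): t_3 = 9.49 × 0.18 / 1.252 = 1.364 d
Total t = Σ t_i = 3.994 days.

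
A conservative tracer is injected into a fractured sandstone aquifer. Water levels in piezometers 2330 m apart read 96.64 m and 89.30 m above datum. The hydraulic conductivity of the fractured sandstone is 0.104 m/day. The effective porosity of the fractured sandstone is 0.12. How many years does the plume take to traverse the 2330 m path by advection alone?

2340

Hydraulic gradient i = (96.64 − 89.30) / 2330 = 7.34 / 2330 = 0.003150.
Darcy flux q = K · i = 0.1040 × 0.003150 = 0.0003276 m/day.
Seepage velocity v = q / n_e = 0.0003276 / 0.12 = 0.002730 m/day.
Travel time t = L / v = 2330 / 0.002730 = 8.534e+05 days = 2337 years.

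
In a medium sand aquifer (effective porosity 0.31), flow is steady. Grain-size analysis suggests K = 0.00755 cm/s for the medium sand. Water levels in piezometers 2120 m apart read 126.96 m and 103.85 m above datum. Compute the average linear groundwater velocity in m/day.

0.229

Convert K: 0.00755 cm/s × 864 = 6.523 m/day.
Hydraulic gradient i = (126.96 − 103.85) / 2120 = 23.11 / 2120 = 0.01090.
Darcy flux q = K · i = 6.523 × 0.01090 = 0.07111 m/day.
Seepage velocity v = q / n_e = 0.07111 / 0.31 = 0.2294 m/day.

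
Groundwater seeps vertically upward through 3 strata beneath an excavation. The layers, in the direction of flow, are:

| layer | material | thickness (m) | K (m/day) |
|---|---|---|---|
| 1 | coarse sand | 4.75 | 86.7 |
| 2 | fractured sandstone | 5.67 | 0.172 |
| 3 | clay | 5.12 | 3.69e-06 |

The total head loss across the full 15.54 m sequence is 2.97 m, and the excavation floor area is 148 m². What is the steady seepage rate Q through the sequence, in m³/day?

0.000317

Flow is perpendicular to layering, so the layers act in series and the equivalent K is the thickness-weighted harmonic mean.
Total thickness L = 4.75 + 5.67 + 5.12 = 15.54 m.
Σ(b_i/K_i) = 4.75/86.7 + 5.67/0.172 + 5.12/3.69e-06 = 1.388e+06 d.
K_eq = L / Σ(b_i/K_i) = 15.54 / 1.388e+06 = 1.120e-05 m/day.
Q = K_eq · A · (Δh/L) = 1.120e-05 × 148 × (2.97/15.54) = 0.0003168 m³/day.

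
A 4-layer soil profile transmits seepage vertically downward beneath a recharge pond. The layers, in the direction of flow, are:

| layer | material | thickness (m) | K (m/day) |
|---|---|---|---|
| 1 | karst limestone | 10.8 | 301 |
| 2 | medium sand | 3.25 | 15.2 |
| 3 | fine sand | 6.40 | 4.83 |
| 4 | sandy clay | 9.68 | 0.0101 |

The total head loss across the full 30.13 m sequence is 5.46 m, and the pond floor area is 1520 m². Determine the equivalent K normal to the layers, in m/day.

Flow is perpendicular to layering, so the layers act in series and the equivalent K is the thickness-weighted harmonic mean.
Total thickness L = 10.8 + 3.25 + 6.40 + 9.68 = 30.13 m.
Σ(b_i/K_i) = 10.8/301 + 3.25/15.2 + 6.40/4.83 + 9.68/0.0101 = 960.0 d.
K_eq = L / Σ(b_i/K_i) = 30.13 / 960.0 = 0.03139 m/day.

0.0314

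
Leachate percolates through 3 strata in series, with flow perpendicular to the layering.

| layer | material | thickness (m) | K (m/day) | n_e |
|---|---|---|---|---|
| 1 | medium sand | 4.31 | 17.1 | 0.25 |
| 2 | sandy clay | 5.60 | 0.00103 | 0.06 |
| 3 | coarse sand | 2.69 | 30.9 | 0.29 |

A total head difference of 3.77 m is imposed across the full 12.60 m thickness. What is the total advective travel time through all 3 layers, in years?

8.66

With flow normal to the layers, continuity requires the same specific discharge q through every layer.
Σ(b_i/K_i) = 4.31/17.1 + 5.60/0.00103 + 2.69/30.9 = 5437 d.
q = Δh / Σ(b_i/K_i) = 3.77 / 5437 = 0.0006934 m/day.
In each layer the seepage velocity is v_i = q/n_i, so the layer transit time is t_i = b_i·n_i / q:
  layer 1 (medium sand): t_1 = 4.31 × 0.25 / 0.0006934 = 1554 d
  layer 2 (sandy clay): t_2 = 5.60 × 0.06 / 0.0006934 = 484.6 d
  layer 3 (coarse sand): t_3 = 2.69 × 0.29 / 0.0006934 = 1125 d
Total t = Σ t_i = 3164 days = 8.662 years.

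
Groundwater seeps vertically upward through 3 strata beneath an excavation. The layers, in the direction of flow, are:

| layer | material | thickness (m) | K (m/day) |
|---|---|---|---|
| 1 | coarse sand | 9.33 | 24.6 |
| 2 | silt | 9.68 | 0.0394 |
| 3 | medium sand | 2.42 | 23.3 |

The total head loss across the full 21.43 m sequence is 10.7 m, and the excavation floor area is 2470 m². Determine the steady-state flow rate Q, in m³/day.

Flow is perpendicular to layering, so the layers act in series and the equivalent K is the thickness-weighted harmonic mean.
Total thickness L = 9.33 + 9.68 + 2.42 = 21.43 m.
Σ(b_i/K_i) = 9.33/24.6 + 9.68/0.0394 + 2.42/23.3 = 246.2 d.
K_eq = L / Σ(b_i/K_i) = 21.43 / 246.2 = 0.08705 m/day.
Q = K_eq · A · (Δh/L) = 0.08705 × 2470 × (10.7/21.43) = 107.4 m³/day.

107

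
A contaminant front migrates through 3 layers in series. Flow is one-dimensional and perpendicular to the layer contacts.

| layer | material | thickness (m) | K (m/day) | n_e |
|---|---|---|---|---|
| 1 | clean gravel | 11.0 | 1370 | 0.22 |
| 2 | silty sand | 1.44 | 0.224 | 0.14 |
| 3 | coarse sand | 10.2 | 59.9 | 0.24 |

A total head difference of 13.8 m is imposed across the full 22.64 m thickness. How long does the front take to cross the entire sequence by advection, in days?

2.43

With flow normal to the layers, continuity requires the same specific discharge q through every layer.
Σ(b_i/K_i) = 11.0/1370 + 1.44/0.224 + 10.2/59.9 = 6.607 d.
q = Δh / Σ(b_i/K_i) = 13.8 / 6.607 = 2.089 m/day.
In each layer the seepage velocity is v_i = q/n_i, so the layer transit time is t_i = b_i·n_i / q:
  layer 1 (clean gravel): t_1 = 11.0 × 0.22 / 2.089 = 1.159 d
  layer 2 (silty sand): t_2 = 1.44 × 0.14 / 2.089 = 0.09652 d
  layer 3 (coarse sand): t_3 = 10.2 × 0.24 / 2.089 = 1.172 d
Total t = Σ t_i = 2.427 days.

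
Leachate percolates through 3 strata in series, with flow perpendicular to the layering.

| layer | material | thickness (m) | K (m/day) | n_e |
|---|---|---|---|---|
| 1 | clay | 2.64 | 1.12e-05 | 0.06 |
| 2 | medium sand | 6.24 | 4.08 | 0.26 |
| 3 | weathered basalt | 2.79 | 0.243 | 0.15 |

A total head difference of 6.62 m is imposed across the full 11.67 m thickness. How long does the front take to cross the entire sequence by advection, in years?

With flow normal to the layers, continuity requires the same specific discharge q through every layer.
Σ(b_i/K_i) = 2.64/1.12e-05 + 6.24/4.08 + 2.79/0.243 = 2.357e+05 d.
q = Δh / Σ(b_i/K_i) = 6.62 / 2.357e+05 = 2.808e-05 m/day.
In each layer the seepage velocity is v_i = q/n_i, so the layer transit time is t_i = b_i·n_i / q:
  layer 1 (clay): t_1 = 2.64 × 0.06 / 2.808e-05 = 5640 d
  layer 2 (medium sand): t_2 = 6.24 × 0.26 / 2.808e-05 = 57771 d
  layer 3 (weathered basalt): t_3 = 2.79 × 0.15 / 2.808e-05 = 14902 d
Total t = Σ t_i = 78313 days = 214.4 years.

214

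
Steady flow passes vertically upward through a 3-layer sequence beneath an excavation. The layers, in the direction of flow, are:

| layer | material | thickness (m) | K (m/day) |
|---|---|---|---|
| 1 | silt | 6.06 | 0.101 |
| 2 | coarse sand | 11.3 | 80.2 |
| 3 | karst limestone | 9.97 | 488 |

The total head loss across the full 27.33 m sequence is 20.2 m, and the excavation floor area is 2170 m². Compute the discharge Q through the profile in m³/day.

Flow is perpendicular to layering, so the layers act in series and the equivalent K is the thickness-weighted harmonic mean.
Total thickness L = 6.06 + 11.3 + 9.97 = 27.33 m.
Σ(b_i/K_i) = 6.06/0.101 + 11.3/80.2 + 9.97/488 = 60.16 d.
K_eq = L / Σ(b_i/K_i) = 27.33 / 60.16 = 0.4543 m/day.
Q = K_eq · A · (Δh/L) = 0.4543 × 2170 × (20.2/27.33) = 728.6 m³/day.

729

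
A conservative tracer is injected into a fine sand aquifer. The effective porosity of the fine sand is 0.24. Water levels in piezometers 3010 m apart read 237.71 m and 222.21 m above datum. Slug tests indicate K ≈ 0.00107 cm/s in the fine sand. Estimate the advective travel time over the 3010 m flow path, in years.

415

Convert K: 0.00107 cm/s × 864 = 0.9245 m/day.
Hydraulic gradient i = (237.71 − 222.21) / 3010 = 15.5 / 3010 = 0.005150.
Darcy flux q = K · i = 0.9245 × 0.005150 = 0.004761 m/day.
Seepage velocity v = q / n_e = 0.004761 / 0.24 = 0.01984 m/day.
Travel time t = L / v = 3010 / 0.01984 = 1.517e+05 days = 415.5 years.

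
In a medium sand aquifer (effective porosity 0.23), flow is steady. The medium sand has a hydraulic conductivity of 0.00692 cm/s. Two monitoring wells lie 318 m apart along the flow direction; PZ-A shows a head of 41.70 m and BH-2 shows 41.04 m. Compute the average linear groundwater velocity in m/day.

Convert K: 0.00692 cm/s × 864 = 5.979 m/day.
Hydraulic gradient i = (41.70 − 41.04) / 318 = 0.66 / 318 = 0.002075.
Darcy flux q = K · i = 5.979 × 0.002075 = 0.01241 m/day.
Seepage velocity v = q / n_e = 0.01241 / 0.23 = 0.05395 m/day.

0.0540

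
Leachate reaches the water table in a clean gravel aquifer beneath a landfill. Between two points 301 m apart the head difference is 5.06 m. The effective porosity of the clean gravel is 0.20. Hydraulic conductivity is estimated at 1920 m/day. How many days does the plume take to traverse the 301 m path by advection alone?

1.87

Hydraulic gradient i = Δh / L = 5.06 / 301 = 0.01681.
Darcy flux q = K · i = 1920 × 0.01681 = 32.28 m/day.
Seepage velocity v = q / n_e = 32.28 / 0.20 = 161.4 m/day.
Travel time t = L / v = 301 / 161.4 = 1.865 days.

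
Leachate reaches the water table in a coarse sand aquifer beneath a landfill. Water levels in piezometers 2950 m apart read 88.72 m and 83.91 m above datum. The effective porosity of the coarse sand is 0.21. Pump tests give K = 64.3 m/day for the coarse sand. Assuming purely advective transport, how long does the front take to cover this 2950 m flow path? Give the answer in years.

16.2

Hydraulic gradient i = (88.72 − 83.91) / 2950 = 4.81 / 2950 = 0.001631.
Darcy flux q = K · i = 64.30 × 0.001631 = 0.1048 m/day.
Seepage velocity v = q / n_e = 0.1048 / 0.21 = 0.4992 m/day.
Travel time t = L / v = 2950 / 0.4992 = 5909 days = 16.18 years.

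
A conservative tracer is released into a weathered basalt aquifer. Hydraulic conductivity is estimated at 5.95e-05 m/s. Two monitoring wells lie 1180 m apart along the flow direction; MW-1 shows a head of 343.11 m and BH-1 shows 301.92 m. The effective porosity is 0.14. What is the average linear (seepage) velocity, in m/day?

1.28

Convert K: 5.95e-05 m/s × 86400 = 5.141 m/day.
Hydraulic gradient i = (343.11 − 301.92) / 1180 = 41.19 / 1180 = 0.03491.
Darcy flux q = K · i = 5.141 × 0.03491 = 0.1794 m/day.
Seepage velocity v = q / n_e = 0.1794 / 0.14 = 1.282 m/day.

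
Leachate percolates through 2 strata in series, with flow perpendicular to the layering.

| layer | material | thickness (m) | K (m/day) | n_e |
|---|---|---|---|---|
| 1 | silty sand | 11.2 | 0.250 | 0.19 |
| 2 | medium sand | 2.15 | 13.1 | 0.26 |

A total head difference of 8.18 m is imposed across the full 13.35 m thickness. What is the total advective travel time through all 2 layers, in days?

14.8

With flow normal to the layers, continuity requires the same specific discharge q through every layer.
Σ(b_i/K_i) = 11.2/0.250 + 2.15/13.1 = 44.96 d.
q = Δh / Σ(b_i/K_i) = 8.18 / 44.96 = 0.1819 m/day.
In each layer the seepage velocity is v_i = q/n_i, so the layer transit time is t_i = b_i·n_i / q:
  layer 1 (silty sand): t_1 = 11.2 × 0.19 / 0.1819 = 11.70 d
  layer 2 (medium sand): t_2 = 2.15 × 0.26 / 0.1819 = 3.073 d
Total t = Σ t_i = 14.77 days.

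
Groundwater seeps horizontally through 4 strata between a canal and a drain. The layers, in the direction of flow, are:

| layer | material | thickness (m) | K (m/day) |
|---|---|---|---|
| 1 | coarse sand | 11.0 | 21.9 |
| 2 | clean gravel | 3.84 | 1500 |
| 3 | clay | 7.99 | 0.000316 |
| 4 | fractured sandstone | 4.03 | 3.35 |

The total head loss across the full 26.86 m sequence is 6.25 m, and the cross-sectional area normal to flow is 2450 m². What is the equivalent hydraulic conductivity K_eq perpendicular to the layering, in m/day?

0.00106

Flow is perpendicular to layering, so the layers act in series and the equivalent K is the thickness-weighted harmonic mean.
Total thickness L = 11.0 + 3.84 + 7.99 + 4.03 = 26.86 m.
Σ(b_i/K_i) = 11.0/21.9 + 3.84/1500 + 7.99/0.000316 + 4.03/3.35 = 25287 d.
K_eq = L / Σ(b_i/K_i) = 26.86 / 25287 = 0.001062 m/day.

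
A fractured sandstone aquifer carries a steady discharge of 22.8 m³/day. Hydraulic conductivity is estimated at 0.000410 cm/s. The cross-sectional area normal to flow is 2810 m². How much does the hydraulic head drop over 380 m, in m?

8.70

Convert K: 0.000410 cm/s × 864 = 0.3542 m/day.
From Q = K·A·i, i = Q / (K·A) = 22.8 / (0.3542 × 2810) = 0.02291.
Head loss Δh = i · L = 0.02291 × 380 = 8.704 m.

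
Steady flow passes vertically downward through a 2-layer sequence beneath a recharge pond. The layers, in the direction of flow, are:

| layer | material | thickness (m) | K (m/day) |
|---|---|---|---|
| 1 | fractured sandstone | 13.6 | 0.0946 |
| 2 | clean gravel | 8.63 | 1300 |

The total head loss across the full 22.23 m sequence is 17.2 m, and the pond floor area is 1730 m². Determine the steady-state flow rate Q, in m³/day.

207

Flow is perpendicular to layering, so the layers act in series and the equivalent K is the thickness-weighted harmonic mean.
Total thickness L = 13.6 + 8.63 = 22.23 m.
Σ(b_i/K_i) = 13.6/0.0946 + 8.63/1300 = 143.8 d.
K_eq = L / Σ(b_i/K_i) = 22.23 / 143.8 = 0.1546 m/day.
Q = K_eq · A · (Δh/L) = 0.1546 × 1730 × (17.2/22.23) = 207.0 m³/day.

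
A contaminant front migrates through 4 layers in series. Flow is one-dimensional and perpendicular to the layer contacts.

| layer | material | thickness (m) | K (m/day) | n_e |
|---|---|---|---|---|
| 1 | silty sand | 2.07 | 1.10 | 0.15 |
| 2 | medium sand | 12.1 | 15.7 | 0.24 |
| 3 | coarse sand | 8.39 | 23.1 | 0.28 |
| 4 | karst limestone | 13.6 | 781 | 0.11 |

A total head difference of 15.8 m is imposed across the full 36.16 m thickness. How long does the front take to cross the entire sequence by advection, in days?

1.36

With flow normal to the layers, continuity requires the same specific discharge q through every layer.
Σ(b_i/K_i) = 2.07/1.10 + 12.1/15.7 + 8.39/23.1 + 13.6/781 = 3.033 d.
q = Δh / Σ(b_i/K_i) = 15.8 / 3.033 = 5.209 m/day.
In each layer the seepage velocity is v_i = q/n_i, so the layer transit time is t_i = b_i·n_i / q:
  layer 1 (silty sand): t_1 = 2.07 × 0.15 / 5.209 = 0.05961 d
  layer 2 (medium sand): t_2 = 12.1 × 0.24 / 5.209 = 0.5575 d
  layer 3 (coarse sand): t_3 = 8.39 × 0.28 / 5.209 = 0.4510 d
  layer 4 (karst limestone): t_4 = 13.6 × 0.11 / 5.209 = 0.2872 d
Total t = Σ t_i = 1.355 days.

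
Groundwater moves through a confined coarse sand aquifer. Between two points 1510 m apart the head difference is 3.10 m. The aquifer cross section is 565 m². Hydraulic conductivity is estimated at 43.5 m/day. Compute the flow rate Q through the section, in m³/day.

Hydraulic gradient i = Δh / L = 3.10 / 1510 = 0.002053.
Darcy's law: Q = K · A · i = 43.50 × 565.0 × 0.002053 = 50.46 m³/day.

50.5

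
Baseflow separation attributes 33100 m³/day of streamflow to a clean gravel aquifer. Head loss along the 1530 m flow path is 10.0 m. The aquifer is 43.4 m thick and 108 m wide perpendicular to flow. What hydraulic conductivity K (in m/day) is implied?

1080

Cross-sectional area A = 108 × 43.4 = 4687 m².
Hydraulic gradient i = Δh / L = 10.0 / 1530 = 0.006536.
From Q = K·A·i, K = Q / (A·i) = 33100 / (4687 × 0.006536) = 1080 m/day.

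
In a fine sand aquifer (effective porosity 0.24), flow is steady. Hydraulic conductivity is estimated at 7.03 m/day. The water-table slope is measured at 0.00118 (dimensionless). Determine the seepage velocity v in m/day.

0.0346

Hydraulic gradient i = 0.00118.
Darcy flux q = K · i = 7.030 × 0.001180 = 0.008295 m/day.
Seepage velocity v = q / n_e = 0.008295 / 0.24 = 0.03456 m/day.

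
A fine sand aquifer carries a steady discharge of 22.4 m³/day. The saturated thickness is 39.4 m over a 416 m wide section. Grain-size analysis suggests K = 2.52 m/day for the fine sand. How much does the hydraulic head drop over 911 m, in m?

0.494

Cross-sectional area A = 416 × 39.4 = 16390 m².
From Q = K·A·i, i = Q / (K·A) = 22.4 / (2.520 × 16390) = 0.0005423.
Head loss Δh = i · L = 0.0005423 × 911 = 0.4941 m.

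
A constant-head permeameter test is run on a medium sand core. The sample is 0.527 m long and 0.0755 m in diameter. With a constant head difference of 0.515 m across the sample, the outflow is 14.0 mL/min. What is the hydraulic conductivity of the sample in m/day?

4.61

Cross-sectional area A = π·(d/2)² = π × (0.0755/2)² = 0.004477 m².
Convert discharge: 14.0 mL/min = 2.333e-07 m³/s.
Darcy's law rearranged: K = Q·L / (A·Δh) = 2.333e-07 × 0.527 / (0.004477 × 0.515) = 5.333e-05 m/s = 4.608 m/day.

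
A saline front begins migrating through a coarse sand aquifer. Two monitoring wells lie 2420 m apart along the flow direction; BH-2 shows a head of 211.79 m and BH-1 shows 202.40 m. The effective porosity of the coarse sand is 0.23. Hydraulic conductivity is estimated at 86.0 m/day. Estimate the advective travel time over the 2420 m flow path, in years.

4.57

Hydraulic gradient i = (211.79 − 202.40) / 2420 = 9.39 / 2420 = 0.003880.
Darcy flux q = K · i = 86.00 × 0.003880 = 0.3337 m/day.
Seepage velocity v = q / n_e = 0.3337 / 0.23 = 1.451 m/day.
Travel time t = L / v = 2420 / 1.451 = 1668 days = 4.567 years.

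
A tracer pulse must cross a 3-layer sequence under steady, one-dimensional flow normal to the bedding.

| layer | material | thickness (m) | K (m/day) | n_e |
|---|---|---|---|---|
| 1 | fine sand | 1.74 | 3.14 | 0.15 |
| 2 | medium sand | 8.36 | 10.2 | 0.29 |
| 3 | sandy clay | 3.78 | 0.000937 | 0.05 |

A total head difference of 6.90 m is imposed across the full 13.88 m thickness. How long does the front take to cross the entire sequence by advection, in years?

4.60

With flow normal to the layers, continuity requires the same specific discharge q through every layer.
Σ(b_i/K_i) = 1.74/3.14 + 8.36/10.2 + 3.78/0.000937 = 4036 d.
q = Δh / Σ(b_i/K_i) = 6.90 / 4036 = 0.001710 m/day.
In each layer the seepage velocity is v_i = q/n_i, so the layer transit time is t_i = b_i·n_i / q:
  layer 1 (fine sand): t_1 = 1.74 × 0.15 / 0.001710 = 152.6 d
  layer 2 (medium sand): t_2 = 8.36 × 0.29 / 0.001710 = 1418 d
  layer 3 (sandy clay): t_3 = 3.78 × 0.05 / 0.001710 = 110.5 d
Total t = Σ t_i = 1681 days = 4.603 years.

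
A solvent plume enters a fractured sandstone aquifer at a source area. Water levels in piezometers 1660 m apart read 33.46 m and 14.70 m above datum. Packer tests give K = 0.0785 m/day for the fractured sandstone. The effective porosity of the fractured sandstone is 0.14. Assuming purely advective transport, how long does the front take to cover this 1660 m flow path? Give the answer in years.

Hydraulic gradient i = (33.46 − 14.70) / 1660 = 18.76 / 1660 = 0.01130.
Darcy flux q = K · i = 0.07850 × 0.01130 = 0.0008871 m/day.
Seepage velocity v = q / n_e = 0.0008871 / 0.14 = 0.006337 m/day.
Travel time t = L / v = 1660 / 0.006337 = 2.620e+05 days = 717.2 years.

717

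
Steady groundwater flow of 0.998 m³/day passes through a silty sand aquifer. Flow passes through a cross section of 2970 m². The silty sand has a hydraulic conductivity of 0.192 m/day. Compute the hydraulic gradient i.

From Q = K·A·i, i = Q / (K·A) = 0.998 / (0.1920 × 2970) = 0.001750.

0.00175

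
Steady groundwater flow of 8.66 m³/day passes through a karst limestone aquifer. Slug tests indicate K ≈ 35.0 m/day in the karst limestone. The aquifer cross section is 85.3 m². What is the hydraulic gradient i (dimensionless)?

0.00290

From Q = K·A·i, i = Q / (K·A) = 8.66 / (35.00 × 85.30) = 0.002901.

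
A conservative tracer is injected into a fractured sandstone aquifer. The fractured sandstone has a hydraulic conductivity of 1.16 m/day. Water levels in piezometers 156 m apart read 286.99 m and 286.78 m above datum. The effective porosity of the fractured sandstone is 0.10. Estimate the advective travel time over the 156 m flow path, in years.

27.4

Hydraulic gradient i = (286.99 − 286.78) / 156 = 0.21 / 156 = 0.001346.
Darcy flux q = K · i = 1.160 × 0.001346 = 0.001562 m/day.
Seepage velocity v = q / n_e = 0.001562 / 0.10 = 0.01562 m/day.
Travel time t = L / v = 156 / 0.01562 = 9990 days = 27.35 years.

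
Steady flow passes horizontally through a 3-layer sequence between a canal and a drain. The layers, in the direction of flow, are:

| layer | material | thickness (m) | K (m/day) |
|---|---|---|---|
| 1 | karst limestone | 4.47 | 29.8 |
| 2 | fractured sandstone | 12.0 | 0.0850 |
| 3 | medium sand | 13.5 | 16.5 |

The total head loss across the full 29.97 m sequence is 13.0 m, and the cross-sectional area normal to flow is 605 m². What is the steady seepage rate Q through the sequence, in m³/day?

55.3

Flow is perpendicular to layering, so the layers act in series and the equivalent K is the thickness-weighted harmonic mean.
Total thickness L = 4.47 + 12.0 + 13.5 = 29.97 m.
Σ(b_i/K_i) = 4.47/29.8 + 12.0/0.0850 + 13.5/16.5 = 142.1 d.
K_eq = L / Σ(b_i/K_i) = 29.97 / 142.1 = 0.2108 m/day.
Q = K_eq · A · (Δh/L) = 0.2108 × 605 × (13.0/29.97) = 55.33 m³/day.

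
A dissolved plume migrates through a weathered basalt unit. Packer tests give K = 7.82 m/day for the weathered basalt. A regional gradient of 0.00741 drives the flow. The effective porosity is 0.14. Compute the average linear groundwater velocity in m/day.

Hydraulic gradient i = 0.00741.
Darcy flux q = K · i = 7.820 × 0.007410 = 0.05795 m/day.
Seepage velocity v = q / n_e = 0.05795 / 0.14 = 0.4139 m/day.

0.414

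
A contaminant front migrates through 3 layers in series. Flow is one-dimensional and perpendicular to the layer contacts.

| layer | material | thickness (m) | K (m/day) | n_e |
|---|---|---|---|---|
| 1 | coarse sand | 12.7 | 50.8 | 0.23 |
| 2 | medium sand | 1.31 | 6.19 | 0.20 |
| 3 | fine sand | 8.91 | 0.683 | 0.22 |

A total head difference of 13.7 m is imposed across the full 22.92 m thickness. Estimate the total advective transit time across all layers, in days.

5.07

With flow normal to the layers, continuity requires the same specific discharge q through every layer.
Σ(b_i/K_i) = 12.7/50.8 + 1.31/6.19 + 8.91/0.683 = 13.51 d.
q = Δh / Σ(b_i/K_i) = 13.7 / 13.51 = 1.014 m/day.
In each layer the seepage velocity is v_i = q/n_i, so the layer transit time is t_i = b_i·n_i / q:
  layer 1 (coarse sand): t_1 = 12.7 × 0.23 / 1.014 = 2.880 d
  layer 2 (medium sand): t_2 = 1.31 × 0.20 / 1.014 = 0.2583 d
  layer 3 (fine sand): t_3 = 8.91 × 0.22 / 1.014 = 1.933 d
Total t = Σ t_i = 5.071 days.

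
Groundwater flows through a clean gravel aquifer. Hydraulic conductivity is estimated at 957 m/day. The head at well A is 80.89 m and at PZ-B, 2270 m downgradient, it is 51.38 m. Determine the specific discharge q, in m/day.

12.4

Hydraulic gradient i = (80.89 − 51.38) / 2270 = 29.51 / 2270 = 0.01300.
Specific discharge q = K · i = 957.0 × 0.01300 = 12.44 m/day.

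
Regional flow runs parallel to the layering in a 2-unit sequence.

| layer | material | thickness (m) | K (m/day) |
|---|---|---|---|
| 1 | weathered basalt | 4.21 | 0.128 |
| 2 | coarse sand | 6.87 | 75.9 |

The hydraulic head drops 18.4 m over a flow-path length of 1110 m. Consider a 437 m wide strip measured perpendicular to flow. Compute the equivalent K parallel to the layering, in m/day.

Flow is parallel to layering, so each bed carries its own Darcy discharge and the transmissivities add.
Σ(K_i·b_i) = 0.128×4.21 + 75.9×6.87 = 522.0 m²/day.
Total thickness b = 11.08 m, so K_eq = Σ(K_i·b_i)/b = 47.11 m/day.

47.1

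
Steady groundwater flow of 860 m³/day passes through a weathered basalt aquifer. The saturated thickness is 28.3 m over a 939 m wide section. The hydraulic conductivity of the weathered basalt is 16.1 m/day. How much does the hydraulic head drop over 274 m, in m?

Cross-sectional area A = 939 × 28.3 = 26574 m².
From Q = K·A·i, i = Q / (K·A) = 860 / (16.10 × 26574) = 0.002010.
Head loss Δh = i · L = 0.002010 × 274 = 0.5508 m.

0.551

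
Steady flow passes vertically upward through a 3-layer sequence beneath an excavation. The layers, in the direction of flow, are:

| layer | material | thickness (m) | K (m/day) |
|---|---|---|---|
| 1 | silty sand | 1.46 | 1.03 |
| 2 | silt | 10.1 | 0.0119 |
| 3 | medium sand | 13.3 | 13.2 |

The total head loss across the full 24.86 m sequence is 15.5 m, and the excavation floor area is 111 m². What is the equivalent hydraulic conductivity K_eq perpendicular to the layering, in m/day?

Flow is perpendicular to layering, so the layers act in series and the equivalent K is the thickness-weighted harmonic mean.
Total thickness L = 1.46 + 10.1 + 13.3 = 24.86 m.
Σ(b_i/K_i) = 1.46/1.03 + 10.1/0.0119 + 13.3/13.2 = 851.2 d.
K_eq = L / Σ(b_i/K_i) = 24.86 / 851.2 = 0.02921 m/day.

0.0292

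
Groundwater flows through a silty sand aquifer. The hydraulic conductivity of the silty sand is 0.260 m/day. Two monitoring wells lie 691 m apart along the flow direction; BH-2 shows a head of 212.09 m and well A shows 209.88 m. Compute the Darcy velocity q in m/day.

Hydraulic gradient i = (212.09 − 209.88) / 691 = 2.21 / 691 = 0.003198.
Specific discharge q = K · i = 0.2600 × 0.003198 = 0.0008315 m/day.

0.000832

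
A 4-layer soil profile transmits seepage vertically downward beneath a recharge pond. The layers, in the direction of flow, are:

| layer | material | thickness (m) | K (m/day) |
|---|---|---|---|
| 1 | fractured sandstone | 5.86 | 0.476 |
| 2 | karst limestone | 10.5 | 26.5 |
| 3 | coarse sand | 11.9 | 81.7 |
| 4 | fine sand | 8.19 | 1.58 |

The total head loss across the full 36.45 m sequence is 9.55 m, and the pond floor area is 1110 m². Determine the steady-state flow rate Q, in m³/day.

Flow is perpendicular to layering, so the layers act in series and the equivalent K is the thickness-weighted harmonic mean.
Total thickness L = 5.86 + 10.5 + 11.9 + 8.19 = 36.45 m.
Σ(b_i/K_i) = 5.86/0.476 + 10.5/26.5 + 11.9/81.7 + 8.19/1.58 = 18.04 d.
K_eq = L / Σ(b_i/K_i) = 36.45 / 18.04 = 2.021 m/day.
Q = K_eq · A · (Δh/L) = 2.021 × 1110 × (9.55/36.45) = 587.7 m³/day.

588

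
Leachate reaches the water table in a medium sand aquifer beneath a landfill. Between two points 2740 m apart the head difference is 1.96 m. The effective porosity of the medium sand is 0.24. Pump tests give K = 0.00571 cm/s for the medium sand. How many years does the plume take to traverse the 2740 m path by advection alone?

Convert K: 0.00571 cm/s × 864 = 4.933 m/day.
Hydraulic gradient i = Δh / L = 1.96 / 2740 = 0.0007153.
Darcy flux q = K · i = 4.933 × 0.0007153 = 0.003529 m/day.
Seepage velocity v = q / n_e = 0.003529 / 0.24 = 0.01470 m/day.
Travel time t = L / v = 2740 / 0.01470 = 1.863e+05 days = 510.2 years.

510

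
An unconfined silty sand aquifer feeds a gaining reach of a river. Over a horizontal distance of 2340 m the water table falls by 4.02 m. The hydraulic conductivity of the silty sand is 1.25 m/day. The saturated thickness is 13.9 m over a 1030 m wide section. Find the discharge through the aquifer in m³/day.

30.7

Cross-sectional area A = 1030 × 13.9 = 14317 m².
Hydraulic gradient i = Δh / L = 4.02 / 2340 = 0.001718.
Darcy's law: Q = K · A · i = 1.250 × 14317 × 0.001718 = 30.74 m³/day.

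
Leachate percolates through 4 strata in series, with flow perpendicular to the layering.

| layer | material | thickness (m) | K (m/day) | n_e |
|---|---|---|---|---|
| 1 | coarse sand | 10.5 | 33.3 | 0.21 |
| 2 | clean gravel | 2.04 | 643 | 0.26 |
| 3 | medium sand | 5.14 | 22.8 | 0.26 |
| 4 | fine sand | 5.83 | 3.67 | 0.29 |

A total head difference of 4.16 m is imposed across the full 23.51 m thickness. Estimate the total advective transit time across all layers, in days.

2.95

With flow normal to the layers, continuity requires the same specific discharge q through every layer.
Σ(b_i/K_i) = 10.5/33.3 + 2.04/643 + 5.14/22.8 + 5.83/3.67 = 2.132 d.
q = Δh / Σ(b_i/K_i) = 4.16 / 2.132 = 1.951 m/day.
In each layer the seepage velocity is v_i = q/n_i, so the layer transit time is t_i = b_i·n_i / q:
  layer 1 (coarse sand): t_1 = 10.5 × 0.21 / 1.951 = 1.130 d
  layer 2 (clean gravel): t_2 = 2.04 × 0.26 / 1.951 = 0.2719 d
  layer 3 (medium sand): t_3 = 5.14 × 0.26 / 1.951 = 0.6851 d
  layer 4 (fine sand): t_4 = 5.83 × 0.29 / 1.951 = 0.8667 d
Total t = Σ t_i = 2.954 days.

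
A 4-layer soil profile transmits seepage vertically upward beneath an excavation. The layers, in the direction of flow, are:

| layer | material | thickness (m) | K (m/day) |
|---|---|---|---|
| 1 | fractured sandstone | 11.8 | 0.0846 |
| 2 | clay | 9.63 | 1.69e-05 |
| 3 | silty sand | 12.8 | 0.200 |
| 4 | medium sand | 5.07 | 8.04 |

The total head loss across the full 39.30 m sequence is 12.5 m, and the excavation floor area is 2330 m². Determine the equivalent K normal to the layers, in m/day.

6.89e-05

Flow is perpendicular to layering, so the layers act in series and the equivalent K is the thickness-weighted harmonic mean.
Total thickness L = 11.8 + 9.63 + 12.8 + 5.07 = 39.30 m.
Σ(b_i/K_i) = 11.8/0.0846 + 9.63/1.69e-05 + 12.8/0.200 + 5.07/8.04 = 5.700e+05 d.
K_eq = L / Σ(b_i/K_i) = 39.30 / 5.700e+05 = 6.894e-05 m/day.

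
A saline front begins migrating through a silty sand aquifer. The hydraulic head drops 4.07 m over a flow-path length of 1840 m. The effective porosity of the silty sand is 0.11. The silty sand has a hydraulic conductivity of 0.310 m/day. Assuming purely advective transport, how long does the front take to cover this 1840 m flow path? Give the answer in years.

Hydraulic gradient i = Δh / L = 4.07 / 1840 = 0.002212.
Darcy flux q = K · i = 0.3100 × 0.002212 = 0.0006857 m/day.
Seepage velocity v = q / n_e = 0.0006857 / 0.11 = 0.006234 m/day.
Travel time t = L / v = 1840 / 0.006234 = 2.952e+05 days = 808.1 years.

808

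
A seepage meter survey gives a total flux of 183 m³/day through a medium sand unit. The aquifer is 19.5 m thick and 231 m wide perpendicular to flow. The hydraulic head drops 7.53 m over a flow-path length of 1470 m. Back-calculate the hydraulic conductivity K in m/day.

Cross-sectional area A = 231 × 19.5 = 4504 m².
Hydraulic gradient i = Δh / L = 7.53 / 1470 = 0.005122.
From Q = K·A·i, K = Q / (A·i) = 183 / (4504 × 0.005122) = 7.931 m/day.

7.93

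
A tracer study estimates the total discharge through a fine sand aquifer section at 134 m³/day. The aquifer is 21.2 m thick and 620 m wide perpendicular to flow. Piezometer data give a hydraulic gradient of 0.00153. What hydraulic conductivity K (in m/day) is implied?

6.66

Cross-sectional area A = 620 × 21.2 = 13144 m².
Hydraulic gradient i = 0.00153.
From Q = K·A·i, K = Q / (A·i) = 134 / (13144 × 0.001530) = 6.663 m/day.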